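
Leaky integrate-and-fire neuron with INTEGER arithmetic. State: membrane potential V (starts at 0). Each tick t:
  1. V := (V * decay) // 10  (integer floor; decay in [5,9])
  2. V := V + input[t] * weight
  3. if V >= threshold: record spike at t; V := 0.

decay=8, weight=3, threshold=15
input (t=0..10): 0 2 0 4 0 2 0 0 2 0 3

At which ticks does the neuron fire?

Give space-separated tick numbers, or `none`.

t=0: input=0 -> V=0
t=1: input=2 -> V=6
t=2: input=0 -> V=4
t=3: input=4 -> V=0 FIRE
t=4: input=0 -> V=0
t=5: input=2 -> V=6
t=6: input=0 -> V=4
t=7: input=0 -> V=3
t=8: input=2 -> V=8
t=9: input=0 -> V=6
t=10: input=3 -> V=13

Answer: 3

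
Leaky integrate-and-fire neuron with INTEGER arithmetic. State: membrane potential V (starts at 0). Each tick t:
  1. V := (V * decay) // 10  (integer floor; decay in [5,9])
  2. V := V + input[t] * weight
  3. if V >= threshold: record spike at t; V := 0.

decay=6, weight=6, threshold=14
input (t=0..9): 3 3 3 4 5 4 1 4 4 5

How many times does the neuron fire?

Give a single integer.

t=0: input=3 -> V=0 FIRE
t=1: input=3 -> V=0 FIRE
t=2: input=3 -> V=0 FIRE
t=3: input=4 -> V=0 FIRE
t=4: input=5 -> V=0 FIRE
t=5: input=4 -> V=0 FIRE
t=6: input=1 -> V=6
t=7: input=4 -> V=0 FIRE
t=8: input=4 -> V=0 FIRE
t=9: input=5 -> V=0 FIRE

Answer: 9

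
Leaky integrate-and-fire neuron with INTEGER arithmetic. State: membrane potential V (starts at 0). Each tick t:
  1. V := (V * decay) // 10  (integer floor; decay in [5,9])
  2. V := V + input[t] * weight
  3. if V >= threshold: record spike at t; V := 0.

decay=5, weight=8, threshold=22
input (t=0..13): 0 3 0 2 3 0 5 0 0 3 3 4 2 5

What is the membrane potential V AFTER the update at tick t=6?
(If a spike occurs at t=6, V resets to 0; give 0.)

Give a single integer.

t=0: input=0 -> V=0
t=1: input=3 -> V=0 FIRE
t=2: input=0 -> V=0
t=3: input=2 -> V=16
t=4: input=3 -> V=0 FIRE
t=5: input=0 -> V=0
t=6: input=5 -> V=0 FIRE
t=7: input=0 -> V=0
t=8: input=0 -> V=0
t=9: input=3 -> V=0 FIRE
t=10: input=3 -> V=0 FIRE
t=11: input=4 -> V=0 FIRE
t=12: input=2 -> V=16
t=13: input=5 -> V=0 FIRE

Answer: 0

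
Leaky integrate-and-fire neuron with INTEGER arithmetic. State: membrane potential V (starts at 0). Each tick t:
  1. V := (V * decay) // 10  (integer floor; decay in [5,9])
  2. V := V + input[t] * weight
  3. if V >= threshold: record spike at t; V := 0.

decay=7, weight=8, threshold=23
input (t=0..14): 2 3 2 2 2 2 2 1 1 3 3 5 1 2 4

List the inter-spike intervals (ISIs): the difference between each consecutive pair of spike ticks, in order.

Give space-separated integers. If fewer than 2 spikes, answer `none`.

Answer: 2 2 4 1 1 3

Derivation:
t=0: input=2 -> V=16
t=1: input=3 -> V=0 FIRE
t=2: input=2 -> V=16
t=3: input=2 -> V=0 FIRE
t=4: input=2 -> V=16
t=5: input=2 -> V=0 FIRE
t=6: input=2 -> V=16
t=7: input=1 -> V=19
t=8: input=1 -> V=21
t=9: input=3 -> V=0 FIRE
t=10: input=3 -> V=0 FIRE
t=11: input=5 -> V=0 FIRE
t=12: input=1 -> V=8
t=13: input=2 -> V=21
t=14: input=4 -> V=0 FIRE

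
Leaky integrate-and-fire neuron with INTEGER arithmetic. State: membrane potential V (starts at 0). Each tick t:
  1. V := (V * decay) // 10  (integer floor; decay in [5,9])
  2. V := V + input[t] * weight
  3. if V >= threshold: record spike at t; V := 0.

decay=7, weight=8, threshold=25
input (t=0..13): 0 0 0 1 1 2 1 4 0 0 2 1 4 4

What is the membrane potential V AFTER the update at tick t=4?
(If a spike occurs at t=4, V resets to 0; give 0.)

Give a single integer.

t=0: input=0 -> V=0
t=1: input=0 -> V=0
t=2: input=0 -> V=0
t=3: input=1 -> V=8
t=4: input=1 -> V=13
t=5: input=2 -> V=0 FIRE
t=6: input=1 -> V=8
t=7: input=4 -> V=0 FIRE
t=8: input=0 -> V=0
t=9: input=0 -> V=0
t=10: input=2 -> V=16
t=11: input=1 -> V=19
t=12: input=4 -> V=0 FIRE
t=13: input=4 -> V=0 FIRE

Answer: 13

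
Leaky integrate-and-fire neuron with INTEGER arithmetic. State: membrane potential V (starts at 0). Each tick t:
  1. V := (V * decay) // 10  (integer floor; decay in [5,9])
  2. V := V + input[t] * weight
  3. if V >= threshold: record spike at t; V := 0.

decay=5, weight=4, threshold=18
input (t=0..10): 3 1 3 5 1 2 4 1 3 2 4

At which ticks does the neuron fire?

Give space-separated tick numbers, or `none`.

Answer: 3 6 10

Derivation:
t=0: input=3 -> V=12
t=1: input=1 -> V=10
t=2: input=3 -> V=17
t=3: input=5 -> V=0 FIRE
t=4: input=1 -> V=4
t=5: input=2 -> V=10
t=6: input=4 -> V=0 FIRE
t=7: input=1 -> V=4
t=8: input=3 -> V=14
t=9: input=2 -> V=15
t=10: input=4 -> V=0 FIRE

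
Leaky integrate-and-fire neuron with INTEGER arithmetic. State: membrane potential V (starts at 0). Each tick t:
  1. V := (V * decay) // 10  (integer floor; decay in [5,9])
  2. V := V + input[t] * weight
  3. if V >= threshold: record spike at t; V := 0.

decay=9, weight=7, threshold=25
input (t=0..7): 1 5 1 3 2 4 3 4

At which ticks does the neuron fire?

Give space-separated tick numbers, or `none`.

Answer: 1 3 5 7

Derivation:
t=0: input=1 -> V=7
t=1: input=5 -> V=0 FIRE
t=2: input=1 -> V=7
t=3: input=3 -> V=0 FIRE
t=4: input=2 -> V=14
t=5: input=4 -> V=0 FIRE
t=6: input=3 -> V=21
t=7: input=4 -> V=0 FIRE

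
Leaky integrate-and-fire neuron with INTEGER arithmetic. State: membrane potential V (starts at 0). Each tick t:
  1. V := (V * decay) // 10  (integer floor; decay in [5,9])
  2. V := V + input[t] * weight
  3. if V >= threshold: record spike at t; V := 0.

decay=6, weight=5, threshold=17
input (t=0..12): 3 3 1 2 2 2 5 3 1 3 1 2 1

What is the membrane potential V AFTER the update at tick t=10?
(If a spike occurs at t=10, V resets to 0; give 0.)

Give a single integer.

t=0: input=3 -> V=15
t=1: input=3 -> V=0 FIRE
t=2: input=1 -> V=5
t=3: input=2 -> V=13
t=4: input=2 -> V=0 FIRE
t=5: input=2 -> V=10
t=6: input=5 -> V=0 FIRE
t=7: input=3 -> V=15
t=8: input=1 -> V=14
t=9: input=3 -> V=0 FIRE
t=10: input=1 -> V=5
t=11: input=2 -> V=13
t=12: input=1 -> V=12

Answer: 5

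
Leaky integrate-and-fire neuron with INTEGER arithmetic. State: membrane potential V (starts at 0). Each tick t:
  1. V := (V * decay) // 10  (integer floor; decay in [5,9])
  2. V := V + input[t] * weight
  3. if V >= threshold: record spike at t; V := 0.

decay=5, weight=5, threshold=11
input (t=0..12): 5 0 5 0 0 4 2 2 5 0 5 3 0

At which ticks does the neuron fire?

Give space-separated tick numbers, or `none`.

Answer: 0 2 5 7 8 10 11

Derivation:
t=0: input=5 -> V=0 FIRE
t=1: input=0 -> V=0
t=2: input=5 -> V=0 FIRE
t=3: input=0 -> V=0
t=4: input=0 -> V=0
t=5: input=4 -> V=0 FIRE
t=6: input=2 -> V=10
t=7: input=2 -> V=0 FIRE
t=8: input=5 -> V=0 FIRE
t=9: input=0 -> V=0
t=10: input=5 -> V=0 FIRE
t=11: input=3 -> V=0 FIRE
t=12: input=0 -> V=0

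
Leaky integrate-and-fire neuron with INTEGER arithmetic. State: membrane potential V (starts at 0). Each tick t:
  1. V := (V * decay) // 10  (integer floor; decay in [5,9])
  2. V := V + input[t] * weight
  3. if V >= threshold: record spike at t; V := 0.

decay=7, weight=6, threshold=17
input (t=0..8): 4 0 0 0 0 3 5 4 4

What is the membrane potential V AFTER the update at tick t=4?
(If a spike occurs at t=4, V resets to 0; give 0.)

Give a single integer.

Answer: 0

Derivation:
t=0: input=4 -> V=0 FIRE
t=1: input=0 -> V=0
t=2: input=0 -> V=0
t=3: input=0 -> V=0
t=4: input=0 -> V=0
t=5: input=3 -> V=0 FIRE
t=6: input=5 -> V=0 FIRE
t=7: input=4 -> V=0 FIRE
t=8: input=4 -> V=0 FIRE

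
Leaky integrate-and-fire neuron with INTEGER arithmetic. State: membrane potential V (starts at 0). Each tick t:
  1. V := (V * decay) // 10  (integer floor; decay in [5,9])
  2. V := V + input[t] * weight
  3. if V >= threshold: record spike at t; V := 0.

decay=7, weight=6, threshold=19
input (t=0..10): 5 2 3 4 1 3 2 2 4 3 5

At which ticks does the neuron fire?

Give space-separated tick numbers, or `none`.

t=0: input=5 -> V=0 FIRE
t=1: input=2 -> V=12
t=2: input=3 -> V=0 FIRE
t=3: input=4 -> V=0 FIRE
t=4: input=1 -> V=6
t=5: input=3 -> V=0 FIRE
t=6: input=2 -> V=12
t=7: input=2 -> V=0 FIRE
t=8: input=4 -> V=0 FIRE
t=9: input=3 -> V=18
t=10: input=5 -> V=0 FIRE

Answer: 0 2 3 5 7 8 10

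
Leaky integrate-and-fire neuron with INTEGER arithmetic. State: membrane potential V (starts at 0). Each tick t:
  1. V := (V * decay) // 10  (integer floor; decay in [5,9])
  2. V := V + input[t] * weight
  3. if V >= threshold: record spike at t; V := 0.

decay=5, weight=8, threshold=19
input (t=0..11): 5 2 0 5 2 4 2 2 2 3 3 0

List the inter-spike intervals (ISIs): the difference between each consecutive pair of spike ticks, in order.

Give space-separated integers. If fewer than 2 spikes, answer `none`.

Answer: 3 2 2 2 1

Derivation:
t=0: input=5 -> V=0 FIRE
t=1: input=2 -> V=16
t=2: input=0 -> V=8
t=3: input=5 -> V=0 FIRE
t=4: input=2 -> V=16
t=5: input=4 -> V=0 FIRE
t=6: input=2 -> V=16
t=7: input=2 -> V=0 FIRE
t=8: input=2 -> V=16
t=9: input=3 -> V=0 FIRE
t=10: input=3 -> V=0 FIRE
t=11: input=0 -> V=0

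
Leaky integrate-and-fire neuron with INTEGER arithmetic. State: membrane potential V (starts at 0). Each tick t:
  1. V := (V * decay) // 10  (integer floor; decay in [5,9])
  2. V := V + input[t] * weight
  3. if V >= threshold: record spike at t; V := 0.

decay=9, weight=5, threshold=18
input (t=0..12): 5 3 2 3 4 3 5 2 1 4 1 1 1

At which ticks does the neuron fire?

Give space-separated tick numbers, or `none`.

Answer: 0 2 4 6 9

Derivation:
t=0: input=5 -> V=0 FIRE
t=1: input=3 -> V=15
t=2: input=2 -> V=0 FIRE
t=3: input=3 -> V=15
t=4: input=4 -> V=0 FIRE
t=5: input=3 -> V=15
t=6: input=5 -> V=0 FIRE
t=7: input=2 -> V=10
t=8: input=1 -> V=14
t=9: input=4 -> V=0 FIRE
t=10: input=1 -> V=5
t=11: input=1 -> V=9
t=12: input=1 -> V=13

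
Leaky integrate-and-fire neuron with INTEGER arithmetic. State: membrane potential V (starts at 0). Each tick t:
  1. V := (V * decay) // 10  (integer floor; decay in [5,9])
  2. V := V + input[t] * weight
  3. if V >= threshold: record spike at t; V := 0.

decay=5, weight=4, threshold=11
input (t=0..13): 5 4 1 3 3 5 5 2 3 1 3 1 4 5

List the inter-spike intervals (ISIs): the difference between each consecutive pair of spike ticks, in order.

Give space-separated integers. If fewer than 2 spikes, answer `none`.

Answer: 1 2 1 1 1 2 2 2 1

Derivation:
t=0: input=5 -> V=0 FIRE
t=1: input=4 -> V=0 FIRE
t=2: input=1 -> V=4
t=3: input=3 -> V=0 FIRE
t=4: input=3 -> V=0 FIRE
t=5: input=5 -> V=0 FIRE
t=6: input=5 -> V=0 FIRE
t=7: input=2 -> V=8
t=8: input=3 -> V=0 FIRE
t=9: input=1 -> V=4
t=10: input=3 -> V=0 FIRE
t=11: input=1 -> V=4
t=12: input=4 -> V=0 FIRE
t=13: input=5 -> V=0 FIRE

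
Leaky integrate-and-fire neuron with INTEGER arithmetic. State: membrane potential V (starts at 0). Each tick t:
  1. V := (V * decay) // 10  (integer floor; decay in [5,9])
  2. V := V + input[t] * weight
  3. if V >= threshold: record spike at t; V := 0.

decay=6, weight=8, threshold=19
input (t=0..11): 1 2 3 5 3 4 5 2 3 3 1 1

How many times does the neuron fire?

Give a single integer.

t=0: input=1 -> V=8
t=1: input=2 -> V=0 FIRE
t=2: input=3 -> V=0 FIRE
t=3: input=5 -> V=0 FIRE
t=4: input=3 -> V=0 FIRE
t=5: input=4 -> V=0 FIRE
t=6: input=5 -> V=0 FIRE
t=7: input=2 -> V=16
t=8: input=3 -> V=0 FIRE
t=9: input=3 -> V=0 FIRE
t=10: input=1 -> V=8
t=11: input=1 -> V=12

Answer: 8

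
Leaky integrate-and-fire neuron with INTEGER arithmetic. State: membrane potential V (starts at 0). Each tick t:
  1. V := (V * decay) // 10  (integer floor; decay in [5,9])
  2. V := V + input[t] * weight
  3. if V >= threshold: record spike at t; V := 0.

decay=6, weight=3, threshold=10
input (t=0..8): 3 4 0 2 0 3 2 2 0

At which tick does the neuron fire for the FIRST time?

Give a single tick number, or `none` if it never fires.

Answer: 1

Derivation:
t=0: input=3 -> V=9
t=1: input=4 -> V=0 FIRE
t=2: input=0 -> V=0
t=3: input=2 -> V=6
t=4: input=0 -> V=3
t=5: input=3 -> V=0 FIRE
t=6: input=2 -> V=6
t=7: input=2 -> V=9
t=8: input=0 -> V=5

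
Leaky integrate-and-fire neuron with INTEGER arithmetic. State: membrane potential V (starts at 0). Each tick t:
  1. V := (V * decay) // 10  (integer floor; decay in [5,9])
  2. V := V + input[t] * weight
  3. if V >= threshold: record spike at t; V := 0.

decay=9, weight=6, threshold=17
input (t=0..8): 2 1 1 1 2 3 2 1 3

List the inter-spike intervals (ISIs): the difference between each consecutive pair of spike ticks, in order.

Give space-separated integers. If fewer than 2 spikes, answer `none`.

t=0: input=2 -> V=12
t=1: input=1 -> V=16
t=2: input=1 -> V=0 FIRE
t=3: input=1 -> V=6
t=4: input=2 -> V=0 FIRE
t=5: input=3 -> V=0 FIRE
t=6: input=2 -> V=12
t=7: input=1 -> V=16
t=8: input=3 -> V=0 FIRE

Answer: 2 1 3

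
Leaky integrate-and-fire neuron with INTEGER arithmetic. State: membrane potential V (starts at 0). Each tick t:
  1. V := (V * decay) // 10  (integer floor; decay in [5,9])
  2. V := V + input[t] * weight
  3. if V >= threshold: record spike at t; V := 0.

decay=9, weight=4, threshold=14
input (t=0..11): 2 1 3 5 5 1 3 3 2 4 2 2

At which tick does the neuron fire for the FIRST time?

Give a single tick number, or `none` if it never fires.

t=0: input=2 -> V=8
t=1: input=1 -> V=11
t=2: input=3 -> V=0 FIRE
t=3: input=5 -> V=0 FIRE
t=4: input=5 -> V=0 FIRE
t=5: input=1 -> V=4
t=6: input=3 -> V=0 FIRE
t=7: input=3 -> V=12
t=8: input=2 -> V=0 FIRE
t=9: input=4 -> V=0 FIRE
t=10: input=2 -> V=8
t=11: input=2 -> V=0 FIRE

Answer: 2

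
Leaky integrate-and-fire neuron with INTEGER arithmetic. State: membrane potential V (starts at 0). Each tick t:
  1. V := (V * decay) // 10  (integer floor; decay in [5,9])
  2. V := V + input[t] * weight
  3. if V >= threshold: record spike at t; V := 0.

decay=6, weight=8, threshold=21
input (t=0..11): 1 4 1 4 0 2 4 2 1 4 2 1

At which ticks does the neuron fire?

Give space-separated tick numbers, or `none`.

Answer: 1 3 6 9

Derivation:
t=0: input=1 -> V=8
t=1: input=4 -> V=0 FIRE
t=2: input=1 -> V=8
t=3: input=4 -> V=0 FIRE
t=4: input=0 -> V=0
t=5: input=2 -> V=16
t=6: input=4 -> V=0 FIRE
t=7: input=2 -> V=16
t=8: input=1 -> V=17
t=9: input=4 -> V=0 FIRE
t=10: input=2 -> V=16
t=11: input=1 -> V=17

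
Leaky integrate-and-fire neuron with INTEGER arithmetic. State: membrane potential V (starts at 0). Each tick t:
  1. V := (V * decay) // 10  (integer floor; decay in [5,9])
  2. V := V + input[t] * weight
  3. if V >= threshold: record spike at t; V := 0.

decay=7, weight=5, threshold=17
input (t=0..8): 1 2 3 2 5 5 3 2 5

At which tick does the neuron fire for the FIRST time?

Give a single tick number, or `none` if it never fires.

Answer: 2

Derivation:
t=0: input=1 -> V=5
t=1: input=2 -> V=13
t=2: input=3 -> V=0 FIRE
t=3: input=2 -> V=10
t=4: input=5 -> V=0 FIRE
t=5: input=5 -> V=0 FIRE
t=6: input=3 -> V=15
t=7: input=2 -> V=0 FIRE
t=8: input=5 -> V=0 FIRE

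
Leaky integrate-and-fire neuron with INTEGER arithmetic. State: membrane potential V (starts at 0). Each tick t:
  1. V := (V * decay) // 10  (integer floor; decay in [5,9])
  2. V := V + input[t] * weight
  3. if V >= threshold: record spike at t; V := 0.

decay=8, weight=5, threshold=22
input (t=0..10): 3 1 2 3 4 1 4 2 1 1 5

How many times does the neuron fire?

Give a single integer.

t=0: input=3 -> V=15
t=1: input=1 -> V=17
t=2: input=2 -> V=0 FIRE
t=3: input=3 -> V=15
t=4: input=4 -> V=0 FIRE
t=5: input=1 -> V=5
t=6: input=4 -> V=0 FIRE
t=7: input=2 -> V=10
t=8: input=1 -> V=13
t=9: input=1 -> V=15
t=10: input=5 -> V=0 FIRE

Answer: 4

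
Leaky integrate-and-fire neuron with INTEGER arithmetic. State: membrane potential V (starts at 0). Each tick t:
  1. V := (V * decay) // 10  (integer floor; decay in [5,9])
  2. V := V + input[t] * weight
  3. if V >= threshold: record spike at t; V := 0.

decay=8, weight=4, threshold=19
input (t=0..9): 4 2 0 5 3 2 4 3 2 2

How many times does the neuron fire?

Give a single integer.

Answer: 4

Derivation:
t=0: input=4 -> V=16
t=1: input=2 -> V=0 FIRE
t=2: input=0 -> V=0
t=3: input=5 -> V=0 FIRE
t=4: input=3 -> V=12
t=5: input=2 -> V=17
t=6: input=4 -> V=0 FIRE
t=7: input=3 -> V=12
t=8: input=2 -> V=17
t=9: input=2 -> V=0 FIRE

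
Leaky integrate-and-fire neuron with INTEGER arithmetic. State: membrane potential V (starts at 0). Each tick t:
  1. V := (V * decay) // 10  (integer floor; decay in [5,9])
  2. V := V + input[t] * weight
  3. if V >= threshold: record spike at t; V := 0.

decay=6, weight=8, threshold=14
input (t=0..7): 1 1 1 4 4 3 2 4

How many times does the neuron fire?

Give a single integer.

Answer: 6

Derivation:
t=0: input=1 -> V=8
t=1: input=1 -> V=12
t=2: input=1 -> V=0 FIRE
t=3: input=4 -> V=0 FIRE
t=4: input=4 -> V=0 FIRE
t=5: input=3 -> V=0 FIRE
t=6: input=2 -> V=0 FIRE
t=7: input=4 -> V=0 FIRE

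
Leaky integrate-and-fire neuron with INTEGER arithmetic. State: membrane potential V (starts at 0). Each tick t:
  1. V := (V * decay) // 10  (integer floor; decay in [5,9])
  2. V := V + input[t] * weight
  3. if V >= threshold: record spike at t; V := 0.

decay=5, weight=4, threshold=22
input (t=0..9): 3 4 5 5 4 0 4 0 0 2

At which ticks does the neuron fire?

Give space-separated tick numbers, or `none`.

Answer: 1 3

Derivation:
t=0: input=3 -> V=12
t=1: input=4 -> V=0 FIRE
t=2: input=5 -> V=20
t=3: input=5 -> V=0 FIRE
t=4: input=4 -> V=16
t=5: input=0 -> V=8
t=6: input=4 -> V=20
t=7: input=0 -> V=10
t=8: input=0 -> V=5
t=9: input=2 -> V=10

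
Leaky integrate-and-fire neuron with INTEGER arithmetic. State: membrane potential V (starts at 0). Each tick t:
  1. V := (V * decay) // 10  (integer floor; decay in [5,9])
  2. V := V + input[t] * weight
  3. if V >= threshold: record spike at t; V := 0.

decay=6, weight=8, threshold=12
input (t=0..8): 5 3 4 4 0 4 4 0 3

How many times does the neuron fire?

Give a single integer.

Answer: 7

Derivation:
t=0: input=5 -> V=0 FIRE
t=1: input=3 -> V=0 FIRE
t=2: input=4 -> V=0 FIRE
t=3: input=4 -> V=0 FIRE
t=4: input=0 -> V=0
t=5: input=4 -> V=0 FIRE
t=6: input=4 -> V=0 FIRE
t=7: input=0 -> V=0
t=8: input=3 -> V=0 FIRE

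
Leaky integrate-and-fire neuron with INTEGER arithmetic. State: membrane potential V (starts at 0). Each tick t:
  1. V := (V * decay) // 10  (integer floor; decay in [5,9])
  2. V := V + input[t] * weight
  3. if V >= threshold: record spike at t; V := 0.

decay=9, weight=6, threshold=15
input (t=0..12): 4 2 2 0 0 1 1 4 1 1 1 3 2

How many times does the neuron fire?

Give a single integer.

Answer: 5

Derivation:
t=0: input=4 -> V=0 FIRE
t=1: input=2 -> V=12
t=2: input=2 -> V=0 FIRE
t=3: input=0 -> V=0
t=4: input=0 -> V=0
t=5: input=1 -> V=6
t=6: input=1 -> V=11
t=7: input=4 -> V=0 FIRE
t=8: input=1 -> V=6
t=9: input=1 -> V=11
t=10: input=1 -> V=0 FIRE
t=11: input=3 -> V=0 FIRE
t=12: input=2 -> V=12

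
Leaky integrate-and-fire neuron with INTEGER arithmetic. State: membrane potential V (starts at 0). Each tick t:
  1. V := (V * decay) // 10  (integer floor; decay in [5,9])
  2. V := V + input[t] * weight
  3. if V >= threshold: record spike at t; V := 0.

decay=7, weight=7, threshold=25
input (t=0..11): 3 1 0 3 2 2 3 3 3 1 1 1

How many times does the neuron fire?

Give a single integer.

t=0: input=3 -> V=21
t=1: input=1 -> V=21
t=2: input=0 -> V=14
t=3: input=3 -> V=0 FIRE
t=4: input=2 -> V=14
t=5: input=2 -> V=23
t=6: input=3 -> V=0 FIRE
t=7: input=3 -> V=21
t=8: input=3 -> V=0 FIRE
t=9: input=1 -> V=7
t=10: input=1 -> V=11
t=11: input=1 -> V=14

Answer: 3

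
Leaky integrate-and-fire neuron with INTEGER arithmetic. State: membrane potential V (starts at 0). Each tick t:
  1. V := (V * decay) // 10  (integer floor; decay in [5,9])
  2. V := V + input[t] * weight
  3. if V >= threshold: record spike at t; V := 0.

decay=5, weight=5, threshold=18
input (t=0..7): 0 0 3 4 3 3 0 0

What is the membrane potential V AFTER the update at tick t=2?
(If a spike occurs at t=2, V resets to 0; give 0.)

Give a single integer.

t=0: input=0 -> V=0
t=1: input=0 -> V=0
t=2: input=3 -> V=15
t=3: input=4 -> V=0 FIRE
t=4: input=3 -> V=15
t=5: input=3 -> V=0 FIRE
t=6: input=0 -> V=0
t=7: input=0 -> V=0

Answer: 15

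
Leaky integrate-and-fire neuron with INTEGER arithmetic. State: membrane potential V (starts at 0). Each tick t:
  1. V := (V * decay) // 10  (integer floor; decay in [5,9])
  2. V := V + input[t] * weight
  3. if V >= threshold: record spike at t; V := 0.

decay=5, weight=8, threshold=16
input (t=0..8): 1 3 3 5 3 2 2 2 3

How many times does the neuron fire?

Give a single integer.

t=0: input=1 -> V=8
t=1: input=3 -> V=0 FIRE
t=2: input=3 -> V=0 FIRE
t=3: input=5 -> V=0 FIRE
t=4: input=3 -> V=0 FIRE
t=5: input=2 -> V=0 FIRE
t=6: input=2 -> V=0 FIRE
t=7: input=2 -> V=0 FIRE
t=8: input=3 -> V=0 FIRE

Answer: 8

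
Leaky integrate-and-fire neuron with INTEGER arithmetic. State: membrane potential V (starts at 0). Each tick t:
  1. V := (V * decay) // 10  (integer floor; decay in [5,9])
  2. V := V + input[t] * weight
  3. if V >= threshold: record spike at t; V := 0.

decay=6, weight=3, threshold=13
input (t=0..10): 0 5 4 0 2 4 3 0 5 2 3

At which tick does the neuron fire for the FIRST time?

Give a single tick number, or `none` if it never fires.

Answer: 1

Derivation:
t=0: input=0 -> V=0
t=1: input=5 -> V=0 FIRE
t=2: input=4 -> V=12
t=3: input=0 -> V=7
t=4: input=2 -> V=10
t=5: input=4 -> V=0 FIRE
t=6: input=3 -> V=9
t=7: input=0 -> V=5
t=8: input=5 -> V=0 FIRE
t=9: input=2 -> V=6
t=10: input=3 -> V=12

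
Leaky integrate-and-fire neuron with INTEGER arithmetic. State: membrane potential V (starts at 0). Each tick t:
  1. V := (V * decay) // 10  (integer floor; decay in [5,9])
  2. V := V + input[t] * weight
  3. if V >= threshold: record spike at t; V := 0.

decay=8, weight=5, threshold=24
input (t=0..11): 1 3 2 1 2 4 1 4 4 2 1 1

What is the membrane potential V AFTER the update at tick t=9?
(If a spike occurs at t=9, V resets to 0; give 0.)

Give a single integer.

Answer: 0

Derivation:
t=0: input=1 -> V=5
t=1: input=3 -> V=19
t=2: input=2 -> V=0 FIRE
t=3: input=1 -> V=5
t=4: input=2 -> V=14
t=5: input=4 -> V=0 FIRE
t=6: input=1 -> V=5
t=7: input=4 -> V=0 FIRE
t=8: input=4 -> V=20
t=9: input=2 -> V=0 FIRE
t=10: input=1 -> V=5
t=11: input=1 -> V=9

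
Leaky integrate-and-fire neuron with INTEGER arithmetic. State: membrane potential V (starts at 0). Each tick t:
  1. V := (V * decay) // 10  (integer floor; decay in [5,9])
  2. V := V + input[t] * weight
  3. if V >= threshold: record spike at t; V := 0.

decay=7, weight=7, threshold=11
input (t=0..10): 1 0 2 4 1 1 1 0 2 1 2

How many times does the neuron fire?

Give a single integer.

Answer: 5

Derivation:
t=0: input=1 -> V=7
t=1: input=0 -> V=4
t=2: input=2 -> V=0 FIRE
t=3: input=4 -> V=0 FIRE
t=4: input=1 -> V=7
t=5: input=1 -> V=0 FIRE
t=6: input=1 -> V=7
t=7: input=0 -> V=4
t=8: input=2 -> V=0 FIRE
t=9: input=1 -> V=7
t=10: input=2 -> V=0 FIRE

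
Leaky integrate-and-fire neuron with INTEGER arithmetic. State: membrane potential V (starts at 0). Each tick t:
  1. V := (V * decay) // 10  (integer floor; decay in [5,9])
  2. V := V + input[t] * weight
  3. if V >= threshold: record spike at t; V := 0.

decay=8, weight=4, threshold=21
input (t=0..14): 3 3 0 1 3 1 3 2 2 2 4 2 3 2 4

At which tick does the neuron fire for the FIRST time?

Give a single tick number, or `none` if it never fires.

t=0: input=3 -> V=12
t=1: input=3 -> V=0 FIRE
t=2: input=0 -> V=0
t=3: input=1 -> V=4
t=4: input=3 -> V=15
t=5: input=1 -> V=16
t=6: input=3 -> V=0 FIRE
t=7: input=2 -> V=8
t=8: input=2 -> V=14
t=9: input=2 -> V=19
t=10: input=4 -> V=0 FIRE
t=11: input=2 -> V=8
t=12: input=3 -> V=18
t=13: input=2 -> V=0 FIRE
t=14: input=4 -> V=16

Answer: 1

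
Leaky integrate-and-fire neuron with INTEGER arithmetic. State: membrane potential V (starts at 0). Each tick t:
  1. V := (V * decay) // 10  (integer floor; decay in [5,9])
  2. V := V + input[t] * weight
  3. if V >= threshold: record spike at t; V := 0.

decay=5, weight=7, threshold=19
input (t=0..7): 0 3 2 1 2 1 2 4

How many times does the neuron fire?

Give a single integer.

Answer: 3

Derivation:
t=0: input=0 -> V=0
t=1: input=3 -> V=0 FIRE
t=2: input=2 -> V=14
t=3: input=1 -> V=14
t=4: input=2 -> V=0 FIRE
t=5: input=1 -> V=7
t=6: input=2 -> V=17
t=7: input=4 -> V=0 FIRE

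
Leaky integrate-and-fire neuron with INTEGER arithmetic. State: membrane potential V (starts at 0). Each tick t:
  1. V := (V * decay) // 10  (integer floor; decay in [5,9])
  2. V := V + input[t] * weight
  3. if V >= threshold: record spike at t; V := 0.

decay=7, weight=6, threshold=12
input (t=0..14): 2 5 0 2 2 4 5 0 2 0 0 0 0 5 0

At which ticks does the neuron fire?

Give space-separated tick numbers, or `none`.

t=0: input=2 -> V=0 FIRE
t=1: input=5 -> V=0 FIRE
t=2: input=0 -> V=0
t=3: input=2 -> V=0 FIRE
t=4: input=2 -> V=0 FIRE
t=5: input=4 -> V=0 FIRE
t=6: input=5 -> V=0 FIRE
t=7: input=0 -> V=0
t=8: input=2 -> V=0 FIRE
t=9: input=0 -> V=0
t=10: input=0 -> V=0
t=11: input=0 -> V=0
t=12: input=0 -> V=0
t=13: input=5 -> V=0 FIRE
t=14: input=0 -> V=0

Answer: 0 1 3 4 5 6 8 13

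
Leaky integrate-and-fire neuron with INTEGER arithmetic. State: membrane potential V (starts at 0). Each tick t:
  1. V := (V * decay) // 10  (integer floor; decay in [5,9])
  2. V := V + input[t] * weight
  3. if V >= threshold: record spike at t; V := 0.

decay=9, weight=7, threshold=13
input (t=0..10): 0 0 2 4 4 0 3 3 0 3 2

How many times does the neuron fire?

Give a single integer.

Answer: 7

Derivation:
t=0: input=0 -> V=0
t=1: input=0 -> V=0
t=2: input=2 -> V=0 FIRE
t=3: input=4 -> V=0 FIRE
t=4: input=4 -> V=0 FIRE
t=5: input=0 -> V=0
t=6: input=3 -> V=0 FIRE
t=7: input=3 -> V=0 FIRE
t=8: input=0 -> V=0
t=9: input=3 -> V=0 FIRE
t=10: input=2 -> V=0 FIRE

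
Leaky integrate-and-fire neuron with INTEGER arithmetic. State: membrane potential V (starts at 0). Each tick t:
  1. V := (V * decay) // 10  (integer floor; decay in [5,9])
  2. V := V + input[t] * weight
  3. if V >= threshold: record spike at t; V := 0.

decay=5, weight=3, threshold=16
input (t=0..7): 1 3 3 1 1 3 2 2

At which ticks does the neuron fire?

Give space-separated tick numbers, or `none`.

Answer: none

Derivation:
t=0: input=1 -> V=3
t=1: input=3 -> V=10
t=2: input=3 -> V=14
t=3: input=1 -> V=10
t=4: input=1 -> V=8
t=5: input=3 -> V=13
t=6: input=2 -> V=12
t=7: input=2 -> V=12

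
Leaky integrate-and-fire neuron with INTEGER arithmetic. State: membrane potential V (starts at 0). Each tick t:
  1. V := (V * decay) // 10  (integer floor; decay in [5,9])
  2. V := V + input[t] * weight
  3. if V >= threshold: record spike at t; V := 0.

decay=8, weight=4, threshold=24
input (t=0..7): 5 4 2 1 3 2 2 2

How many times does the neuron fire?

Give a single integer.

Answer: 2

Derivation:
t=0: input=5 -> V=20
t=1: input=4 -> V=0 FIRE
t=2: input=2 -> V=8
t=3: input=1 -> V=10
t=4: input=3 -> V=20
t=5: input=2 -> V=0 FIRE
t=6: input=2 -> V=8
t=7: input=2 -> V=14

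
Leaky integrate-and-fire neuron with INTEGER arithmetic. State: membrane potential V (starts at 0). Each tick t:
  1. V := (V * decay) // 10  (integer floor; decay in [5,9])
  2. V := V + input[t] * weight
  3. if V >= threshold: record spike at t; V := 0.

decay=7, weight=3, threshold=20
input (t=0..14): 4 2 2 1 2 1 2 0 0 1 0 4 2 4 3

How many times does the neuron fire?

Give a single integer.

Answer: 1

Derivation:
t=0: input=4 -> V=12
t=1: input=2 -> V=14
t=2: input=2 -> V=15
t=3: input=1 -> V=13
t=4: input=2 -> V=15
t=5: input=1 -> V=13
t=6: input=2 -> V=15
t=7: input=0 -> V=10
t=8: input=0 -> V=7
t=9: input=1 -> V=7
t=10: input=0 -> V=4
t=11: input=4 -> V=14
t=12: input=2 -> V=15
t=13: input=4 -> V=0 FIRE
t=14: input=3 -> V=9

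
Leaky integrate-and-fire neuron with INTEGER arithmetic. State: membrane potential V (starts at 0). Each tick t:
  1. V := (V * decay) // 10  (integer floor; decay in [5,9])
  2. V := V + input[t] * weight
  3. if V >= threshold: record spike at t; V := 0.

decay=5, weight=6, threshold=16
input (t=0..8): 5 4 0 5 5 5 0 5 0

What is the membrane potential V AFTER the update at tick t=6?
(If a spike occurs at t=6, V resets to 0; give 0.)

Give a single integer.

Answer: 0

Derivation:
t=0: input=5 -> V=0 FIRE
t=1: input=4 -> V=0 FIRE
t=2: input=0 -> V=0
t=3: input=5 -> V=0 FIRE
t=4: input=5 -> V=0 FIRE
t=5: input=5 -> V=0 FIRE
t=6: input=0 -> V=0
t=7: input=5 -> V=0 FIRE
t=8: input=0 -> V=0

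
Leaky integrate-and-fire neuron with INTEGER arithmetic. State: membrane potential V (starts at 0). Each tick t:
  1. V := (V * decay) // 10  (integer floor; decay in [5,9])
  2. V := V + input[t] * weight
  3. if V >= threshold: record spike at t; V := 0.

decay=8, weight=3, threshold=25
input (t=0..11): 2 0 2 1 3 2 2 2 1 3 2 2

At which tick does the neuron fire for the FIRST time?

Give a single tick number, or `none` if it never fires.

t=0: input=2 -> V=6
t=1: input=0 -> V=4
t=2: input=2 -> V=9
t=3: input=1 -> V=10
t=4: input=3 -> V=17
t=5: input=2 -> V=19
t=6: input=2 -> V=21
t=7: input=2 -> V=22
t=8: input=1 -> V=20
t=9: input=3 -> V=0 FIRE
t=10: input=2 -> V=6
t=11: input=2 -> V=10

Answer: 9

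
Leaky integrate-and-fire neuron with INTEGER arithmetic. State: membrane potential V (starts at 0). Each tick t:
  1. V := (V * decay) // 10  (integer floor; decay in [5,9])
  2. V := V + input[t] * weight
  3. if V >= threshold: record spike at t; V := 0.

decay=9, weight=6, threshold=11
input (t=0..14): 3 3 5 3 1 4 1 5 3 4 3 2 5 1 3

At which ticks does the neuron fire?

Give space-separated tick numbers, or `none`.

Answer: 0 1 2 3 5 7 8 9 10 11 12 14

Derivation:
t=0: input=3 -> V=0 FIRE
t=1: input=3 -> V=0 FIRE
t=2: input=5 -> V=0 FIRE
t=3: input=3 -> V=0 FIRE
t=4: input=1 -> V=6
t=5: input=4 -> V=0 FIRE
t=6: input=1 -> V=6
t=7: input=5 -> V=0 FIRE
t=8: input=3 -> V=0 FIRE
t=9: input=4 -> V=0 FIRE
t=10: input=3 -> V=0 FIRE
t=11: input=2 -> V=0 FIRE
t=12: input=5 -> V=0 FIRE
t=13: input=1 -> V=6
t=14: input=3 -> V=0 FIRE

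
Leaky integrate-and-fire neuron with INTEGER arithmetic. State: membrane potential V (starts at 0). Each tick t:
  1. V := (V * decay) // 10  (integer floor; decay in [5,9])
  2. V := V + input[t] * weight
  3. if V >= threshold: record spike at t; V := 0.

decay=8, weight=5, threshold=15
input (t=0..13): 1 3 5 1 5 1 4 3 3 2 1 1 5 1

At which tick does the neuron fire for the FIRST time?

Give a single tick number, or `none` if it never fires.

t=0: input=1 -> V=5
t=1: input=3 -> V=0 FIRE
t=2: input=5 -> V=0 FIRE
t=3: input=1 -> V=5
t=4: input=5 -> V=0 FIRE
t=5: input=1 -> V=5
t=6: input=4 -> V=0 FIRE
t=7: input=3 -> V=0 FIRE
t=8: input=3 -> V=0 FIRE
t=9: input=2 -> V=10
t=10: input=1 -> V=13
t=11: input=1 -> V=0 FIRE
t=12: input=5 -> V=0 FIRE
t=13: input=1 -> V=5

Answer: 1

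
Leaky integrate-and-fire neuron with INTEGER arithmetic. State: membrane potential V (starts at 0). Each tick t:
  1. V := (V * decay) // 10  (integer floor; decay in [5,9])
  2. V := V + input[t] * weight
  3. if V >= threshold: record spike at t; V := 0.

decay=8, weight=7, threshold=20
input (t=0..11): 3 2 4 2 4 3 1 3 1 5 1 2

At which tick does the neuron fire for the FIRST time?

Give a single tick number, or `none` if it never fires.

t=0: input=3 -> V=0 FIRE
t=1: input=2 -> V=14
t=2: input=4 -> V=0 FIRE
t=3: input=2 -> V=14
t=4: input=4 -> V=0 FIRE
t=5: input=3 -> V=0 FIRE
t=6: input=1 -> V=7
t=7: input=3 -> V=0 FIRE
t=8: input=1 -> V=7
t=9: input=5 -> V=0 FIRE
t=10: input=1 -> V=7
t=11: input=2 -> V=19

Answer: 0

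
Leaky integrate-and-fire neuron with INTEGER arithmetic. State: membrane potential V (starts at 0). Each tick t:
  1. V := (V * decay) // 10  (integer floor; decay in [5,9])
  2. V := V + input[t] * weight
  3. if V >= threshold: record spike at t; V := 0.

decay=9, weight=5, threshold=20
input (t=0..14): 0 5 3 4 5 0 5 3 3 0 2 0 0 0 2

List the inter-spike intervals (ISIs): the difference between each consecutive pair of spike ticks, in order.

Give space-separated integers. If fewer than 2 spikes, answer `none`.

Answer: 2 1 2 2

Derivation:
t=0: input=0 -> V=0
t=1: input=5 -> V=0 FIRE
t=2: input=3 -> V=15
t=3: input=4 -> V=0 FIRE
t=4: input=5 -> V=0 FIRE
t=5: input=0 -> V=0
t=6: input=5 -> V=0 FIRE
t=7: input=3 -> V=15
t=8: input=3 -> V=0 FIRE
t=9: input=0 -> V=0
t=10: input=2 -> V=10
t=11: input=0 -> V=9
t=12: input=0 -> V=8
t=13: input=0 -> V=7
t=14: input=2 -> V=16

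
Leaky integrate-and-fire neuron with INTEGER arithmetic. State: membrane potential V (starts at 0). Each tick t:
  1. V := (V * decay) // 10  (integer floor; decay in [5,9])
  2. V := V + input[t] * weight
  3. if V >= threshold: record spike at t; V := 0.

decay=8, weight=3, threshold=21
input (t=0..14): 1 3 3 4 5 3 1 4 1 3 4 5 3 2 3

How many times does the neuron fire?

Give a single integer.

Answer: 4

Derivation:
t=0: input=1 -> V=3
t=1: input=3 -> V=11
t=2: input=3 -> V=17
t=3: input=4 -> V=0 FIRE
t=4: input=5 -> V=15
t=5: input=3 -> V=0 FIRE
t=6: input=1 -> V=3
t=7: input=4 -> V=14
t=8: input=1 -> V=14
t=9: input=3 -> V=20
t=10: input=4 -> V=0 FIRE
t=11: input=5 -> V=15
t=12: input=3 -> V=0 FIRE
t=13: input=2 -> V=6
t=14: input=3 -> V=13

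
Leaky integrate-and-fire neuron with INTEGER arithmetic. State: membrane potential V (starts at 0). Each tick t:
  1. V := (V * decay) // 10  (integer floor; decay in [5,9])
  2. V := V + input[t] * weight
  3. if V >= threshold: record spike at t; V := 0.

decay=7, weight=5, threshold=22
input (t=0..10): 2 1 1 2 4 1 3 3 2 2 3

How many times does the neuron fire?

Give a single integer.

Answer: 3

Derivation:
t=0: input=2 -> V=10
t=1: input=1 -> V=12
t=2: input=1 -> V=13
t=3: input=2 -> V=19
t=4: input=4 -> V=0 FIRE
t=5: input=1 -> V=5
t=6: input=3 -> V=18
t=7: input=3 -> V=0 FIRE
t=8: input=2 -> V=10
t=9: input=2 -> V=17
t=10: input=3 -> V=0 FIRE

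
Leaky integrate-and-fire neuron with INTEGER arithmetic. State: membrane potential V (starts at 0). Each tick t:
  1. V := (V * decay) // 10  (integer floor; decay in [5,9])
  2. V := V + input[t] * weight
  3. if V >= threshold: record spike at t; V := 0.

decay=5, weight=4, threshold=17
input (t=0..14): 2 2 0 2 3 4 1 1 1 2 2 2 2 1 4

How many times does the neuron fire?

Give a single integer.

t=0: input=2 -> V=8
t=1: input=2 -> V=12
t=2: input=0 -> V=6
t=3: input=2 -> V=11
t=4: input=3 -> V=0 FIRE
t=5: input=4 -> V=16
t=6: input=1 -> V=12
t=7: input=1 -> V=10
t=8: input=1 -> V=9
t=9: input=2 -> V=12
t=10: input=2 -> V=14
t=11: input=2 -> V=15
t=12: input=2 -> V=15
t=13: input=1 -> V=11
t=14: input=4 -> V=0 FIRE

Answer: 2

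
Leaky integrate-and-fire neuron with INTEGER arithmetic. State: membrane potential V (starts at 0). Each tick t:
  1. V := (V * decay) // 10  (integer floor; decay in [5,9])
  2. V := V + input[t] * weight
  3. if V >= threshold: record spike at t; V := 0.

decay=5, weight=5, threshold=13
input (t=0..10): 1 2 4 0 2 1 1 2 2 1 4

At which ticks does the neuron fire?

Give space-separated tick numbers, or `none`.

Answer: 2 7 10

Derivation:
t=0: input=1 -> V=5
t=1: input=2 -> V=12
t=2: input=4 -> V=0 FIRE
t=3: input=0 -> V=0
t=4: input=2 -> V=10
t=5: input=1 -> V=10
t=6: input=1 -> V=10
t=7: input=2 -> V=0 FIRE
t=8: input=2 -> V=10
t=9: input=1 -> V=10
t=10: input=4 -> V=0 FIRE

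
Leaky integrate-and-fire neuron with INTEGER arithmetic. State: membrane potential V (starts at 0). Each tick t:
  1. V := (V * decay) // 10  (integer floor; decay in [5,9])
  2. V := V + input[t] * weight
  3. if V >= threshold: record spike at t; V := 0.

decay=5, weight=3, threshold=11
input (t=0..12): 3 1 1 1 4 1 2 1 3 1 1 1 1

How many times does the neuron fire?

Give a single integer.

Answer: 2

Derivation:
t=0: input=3 -> V=9
t=1: input=1 -> V=7
t=2: input=1 -> V=6
t=3: input=1 -> V=6
t=4: input=4 -> V=0 FIRE
t=5: input=1 -> V=3
t=6: input=2 -> V=7
t=7: input=1 -> V=6
t=8: input=3 -> V=0 FIRE
t=9: input=1 -> V=3
t=10: input=1 -> V=4
t=11: input=1 -> V=5
t=12: input=1 -> V=5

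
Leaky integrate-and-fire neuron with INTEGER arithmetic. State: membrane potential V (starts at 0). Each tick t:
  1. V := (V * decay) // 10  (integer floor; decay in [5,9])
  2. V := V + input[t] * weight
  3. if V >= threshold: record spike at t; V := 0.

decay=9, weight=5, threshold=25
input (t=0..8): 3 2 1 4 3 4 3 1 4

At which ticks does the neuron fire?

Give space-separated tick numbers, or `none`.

t=0: input=3 -> V=15
t=1: input=2 -> V=23
t=2: input=1 -> V=0 FIRE
t=3: input=4 -> V=20
t=4: input=3 -> V=0 FIRE
t=5: input=4 -> V=20
t=6: input=3 -> V=0 FIRE
t=7: input=1 -> V=5
t=8: input=4 -> V=24

Answer: 2 4 6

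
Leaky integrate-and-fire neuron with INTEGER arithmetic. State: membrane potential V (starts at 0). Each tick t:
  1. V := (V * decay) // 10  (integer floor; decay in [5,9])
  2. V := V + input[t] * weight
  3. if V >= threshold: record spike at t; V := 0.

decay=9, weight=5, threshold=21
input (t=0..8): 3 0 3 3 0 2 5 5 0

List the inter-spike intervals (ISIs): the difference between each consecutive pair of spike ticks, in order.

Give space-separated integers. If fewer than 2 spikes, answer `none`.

t=0: input=3 -> V=15
t=1: input=0 -> V=13
t=2: input=3 -> V=0 FIRE
t=3: input=3 -> V=15
t=4: input=0 -> V=13
t=5: input=2 -> V=0 FIRE
t=6: input=5 -> V=0 FIRE
t=7: input=5 -> V=0 FIRE
t=8: input=0 -> V=0

Answer: 3 1 1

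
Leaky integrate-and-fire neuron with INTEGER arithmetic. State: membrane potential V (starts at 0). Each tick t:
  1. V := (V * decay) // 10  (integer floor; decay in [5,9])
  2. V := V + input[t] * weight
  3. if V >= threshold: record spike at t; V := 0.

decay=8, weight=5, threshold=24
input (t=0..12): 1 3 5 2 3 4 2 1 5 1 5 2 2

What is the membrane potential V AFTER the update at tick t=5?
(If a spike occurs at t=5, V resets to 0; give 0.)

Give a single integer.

t=0: input=1 -> V=5
t=1: input=3 -> V=19
t=2: input=5 -> V=0 FIRE
t=3: input=2 -> V=10
t=4: input=3 -> V=23
t=5: input=4 -> V=0 FIRE
t=6: input=2 -> V=10
t=7: input=1 -> V=13
t=8: input=5 -> V=0 FIRE
t=9: input=1 -> V=5
t=10: input=5 -> V=0 FIRE
t=11: input=2 -> V=10
t=12: input=2 -> V=18

Answer: 0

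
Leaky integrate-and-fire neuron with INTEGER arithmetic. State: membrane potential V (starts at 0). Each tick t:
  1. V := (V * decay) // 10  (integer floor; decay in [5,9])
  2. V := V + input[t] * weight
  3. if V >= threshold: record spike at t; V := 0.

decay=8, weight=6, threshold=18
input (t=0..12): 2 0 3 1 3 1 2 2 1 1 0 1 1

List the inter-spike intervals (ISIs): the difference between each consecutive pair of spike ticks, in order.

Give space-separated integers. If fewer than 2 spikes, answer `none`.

Answer: 2 3

Derivation:
t=0: input=2 -> V=12
t=1: input=0 -> V=9
t=2: input=3 -> V=0 FIRE
t=3: input=1 -> V=6
t=4: input=3 -> V=0 FIRE
t=5: input=1 -> V=6
t=6: input=2 -> V=16
t=7: input=2 -> V=0 FIRE
t=8: input=1 -> V=6
t=9: input=1 -> V=10
t=10: input=0 -> V=8
t=11: input=1 -> V=12
t=12: input=1 -> V=15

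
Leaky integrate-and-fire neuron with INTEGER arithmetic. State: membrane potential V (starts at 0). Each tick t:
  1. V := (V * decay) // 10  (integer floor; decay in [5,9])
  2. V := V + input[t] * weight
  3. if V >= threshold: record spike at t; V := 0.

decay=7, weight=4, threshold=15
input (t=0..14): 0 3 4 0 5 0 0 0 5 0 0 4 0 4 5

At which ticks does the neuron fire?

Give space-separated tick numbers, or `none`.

Answer: 2 4 8 11 13 14

Derivation:
t=0: input=0 -> V=0
t=1: input=3 -> V=12
t=2: input=4 -> V=0 FIRE
t=3: input=0 -> V=0
t=4: input=5 -> V=0 FIRE
t=5: input=0 -> V=0
t=6: input=0 -> V=0
t=7: input=0 -> V=0
t=8: input=5 -> V=0 FIRE
t=9: input=0 -> V=0
t=10: input=0 -> V=0
t=11: input=4 -> V=0 FIRE
t=12: input=0 -> V=0
t=13: input=4 -> V=0 FIRE
t=14: input=5 -> V=0 FIRE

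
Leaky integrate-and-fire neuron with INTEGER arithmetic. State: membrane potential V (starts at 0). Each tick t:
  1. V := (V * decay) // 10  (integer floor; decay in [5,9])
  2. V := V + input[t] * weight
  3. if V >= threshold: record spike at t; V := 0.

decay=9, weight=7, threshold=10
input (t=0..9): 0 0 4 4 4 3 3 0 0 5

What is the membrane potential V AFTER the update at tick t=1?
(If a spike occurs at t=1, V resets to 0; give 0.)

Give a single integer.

Answer: 0

Derivation:
t=0: input=0 -> V=0
t=1: input=0 -> V=0
t=2: input=4 -> V=0 FIRE
t=3: input=4 -> V=0 FIRE
t=4: input=4 -> V=0 FIRE
t=5: input=3 -> V=0 FIRE
t=6: input=3 -> V=0 FIRE
t=7: input=0 -> V=0
t=8: input=0 -> V=0
t=9: input=5 -> V=0 FIRE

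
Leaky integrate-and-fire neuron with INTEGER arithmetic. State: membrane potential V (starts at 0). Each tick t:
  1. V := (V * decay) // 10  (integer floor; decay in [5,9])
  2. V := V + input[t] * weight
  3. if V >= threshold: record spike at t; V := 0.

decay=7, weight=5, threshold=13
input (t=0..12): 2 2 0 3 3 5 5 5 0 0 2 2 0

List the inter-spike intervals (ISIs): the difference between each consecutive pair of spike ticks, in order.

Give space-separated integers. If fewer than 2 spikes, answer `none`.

t=0: input=2 -> V=10
t=1: input=2 -> V=0 FIRE
t=2: input=0 -> V=0
t=3: input=3 -> V=0 FIRE
t=4: input=3 -> V=0 FIRE
t=5: input=5 -> V=0 FIRE
t=6: input=5 -> V=0 FIRE
t=7: input=5 -> V=0 FIRE
t=8: input=0 -> V=0
t=9: input=0 -> V=0
t=10: input=2 -> V=10
t=11: input=2 -> V=0 FIRE
t=12: input=0 -> V=0

Answer: 2 1 1 1 1 4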